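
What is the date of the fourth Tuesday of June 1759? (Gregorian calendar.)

June 26, 1759

June 1, 1759 is a Friday.
The first Tuesday is therefore June 5 (4 days later).
The fourth Tuesday is 5 + 3×7 = June 26.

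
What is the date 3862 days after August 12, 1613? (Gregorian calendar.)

+365 (one year) → Aug 12, 1614 (3497 left).
+365 (one year) → Aug 12, 1615 (3132 left).
+366 (one year; includes Feb 29, 1616) → Aug 12, 1616 (2766 left).
+365 (one year) → Aug 12, 1617 (2401 left).
+365 (one year) → Aug 12, 1618 (2036 left).
+365 (one year) → Aug 12, 1619 (1671 left).
+366 (one year; includes Feb 29, 1620) → Aug 12, 1620 (1305 left).
+365 (one year) → Aug 12, 1621 (940 left).
+365 (one year) → Aug 12, 1622 (575 left).
+365 (one year) → Aug 12, 1623 (210 left).
Aug has 31 days: +20 → Sep 1, 1623 (190 left).
Sep has 30 days: +30 → Oct 1, 1623 (160 left).
Oct has 31 days: +31 → Nov 1, 1623 (129 left).
Nov has 30 days: +30 → Dec 1, 1623 (99 left).
Dec has 31 days: +31 → Jan 1, 1624 (68 left).
Jan has 31 days: +31 → Feb 1, 1624 (37 left).
Feb has 29 days: +29 → Mar 1, 1624 (8 left).
+8 → Mar 9, 1624.

March 9, 1624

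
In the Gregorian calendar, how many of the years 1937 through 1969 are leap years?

Multiples of 4 in [1937,1969]: 8.
Of those, multiples of 100: 0 (not leap unless ÷400).
Multiples of 400: 0.
Leap years = 8 − 0 + 0 = 8.

8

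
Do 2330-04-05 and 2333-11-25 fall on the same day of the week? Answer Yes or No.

From Apr 5, 2330 to Nov 25, 2333 is 1330 days.
1330 mod 7 = 0, so they are the same weekday.
(Apr 5, 2330 is a Saturday; Nov 25, 2333 is a Saturday.)

Yes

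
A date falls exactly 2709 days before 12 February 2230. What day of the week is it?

Friday

Feb 12, 2230 is a Friday.
2709 mod 7 = 0, so 2709 days before a Friday is Friday − 0 = Friday.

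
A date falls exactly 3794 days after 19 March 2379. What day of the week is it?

Monday

Mar 19, 2379 is a Monday.
3794 mod 7 = 0, so 3794 days after a Monday is Monday + 0 = Monday.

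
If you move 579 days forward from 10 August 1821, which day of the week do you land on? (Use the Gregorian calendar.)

Wednesday

First find the weekday of Aug 10, 1821. Doomsday rule: the anchor day for the 1800s is Friday. For year 21: 21÷12 = 1 r 9, and 9÷4 = 2, so 1+9+2 = 12.
Friday + 12 ≡ Wednesday — that's 1821's doomsday.
In August the doomsday date is Aug 8.
Aug 10 is 2 days after Aug 8; 2 mod 7 = 2, so Wednesday + 2 = Friday.
579 mod 7 = 5, so 579 days after a Friday is Friday + 5 = Wednesday.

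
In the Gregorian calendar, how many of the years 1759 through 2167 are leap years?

99

Multiples of 4 in [1759,2167]: 102.
Of those, multiples of 100: 4 (not leap unless ÷400).
Multiples of 400: 1.
Leap years = 102 − 4 + 1 = 99.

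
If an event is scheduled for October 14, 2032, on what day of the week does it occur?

Doomsday rule: the anchor day for the 2000s is Tuesday. For year 32: 32÷12 = 2 r 8, and 8÷4 = 2, so 2+8+2 = 12.
Tuesday + 12 ≡ Sunday — that's 2032's doomsday.
In October the doomsday date is Oct 10.
Oct 14 is 4 days after Oct 10; 4 mod 7 = 4, so Sunday + 4 = Thursday.

Thursday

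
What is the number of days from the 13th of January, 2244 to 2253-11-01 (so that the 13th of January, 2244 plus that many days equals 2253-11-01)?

3580

Jan 13, 2244 → Jan 13, 2245: 366 days (Feb 29, 2244 is in that span).
Jan 13, 2245 → Jan 13, 2246: 365 days.
Jan 13, 2246 → Jan 13, 2247: 365 days.
Jan 13, 2247 → Jan 13, 2248: 365 days.
Jan 13, 2248 → Jan 13, 2249: 366 days (Feb 29, 2248 is in that span).
Jan 13, 2249 → Jan 13, 2250: 365 days.
Jan 13, 2250 → Jan 13, 2251: 365 days.
Jan 13, 2251 → Jan 13, 2252: 365 days.
Jan 13, 2252 → Jan 13, 2253: 366 days (Feb 29, 2252 is in that span).
Jan 13, 2253 → Feb 13, 2253: 31 days (January has 31).
Feb 13, 2253 → Mar 13, 2253: 28 days (February has 28).
Mar 13, 2253 → Apr 13, 2253: 31 days (March has 31).
Apr 13, 2253 → May 13, 2253: 30 days (April has 30).
May 13, 2253 → Jun 13, 2253: 31 days (May has 31).
Jun 13, 2253 → Jul 13, 2253: 30 days (June has 30).
Jul 13, 2253 → Aug 13, 2253: 31 days (July has 31).
Aug 13, 2253 → Sep 13, 2253: 31 days (August has 31).
Sep 13, 2253 → Oct 13, 2253: 30 days (September has 30).
Oct 13, 2253 → Nov 1, 2253: 19 days.
Total: 3580 days.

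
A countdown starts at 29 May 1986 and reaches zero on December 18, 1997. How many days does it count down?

May 29, 1986 → May 29, 1987: 365 days.
May 29, 1987 → May 29, 1988: 366 days (Feb 29, 1988 is in that span).
May 29, 1988 → May 29, 1989: 365 days.
May 29, 1989 → May 29, 1990: 365 days.
May 29, 1990 → May 29, 1991: 365 days.
May 29, 1991 → May 29, 1992: 366 days (Feb 29, 1992 is in that span).
May 29, 1992 → May 29, 1993: 365 days.
May 29, 1993 → May 29, 1994: 365 days.
May 29, 1994 → May 29, 1995: 365 days.
May 29, 1995 → May 29, 1996: 366 days (Feb 29, 1996 is in that span).
May 29, 1996 → May 29, 1997: 365 days.
May 29, 1997 → Jun 29, 1997: 31 days (May has 31).
Jun 29, 1997 → Jul 29, 1997: 30 days (June has 30).
Jul 29, 1997 → Aug 29, 1997: 31 days (July has 31).
Aug 29, 1997 → Sep 29, 1997: 31 days (August has 31).
Sep 29, 1997 → Oct 29, 1997: 30 days (September has 30).
Oct 29, 1997 → Nov 29, 1997: 31 days (October has 31).
Nov 29, 1997 → Dec 18, 1997: 19 days.
Total: 4221 days.

4221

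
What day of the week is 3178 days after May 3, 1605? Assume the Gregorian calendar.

May 3, 1605 is a Tuesday.
3178 mod 7 = 0, so 3178 days after a Tuesday is Tuesday + 0 = Tuesday.

Tuesday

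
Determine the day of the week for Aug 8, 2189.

Saturday

Doomsday rule: the anchor day for the 2100s is Sunday. For year 89: 89÷12 = 7 r 5, and 5÷4 = 1, so 7+5+1 = 13.
Sunday + 13 ≡ Saturday — that's 2189's doomsday.
In August the doomsday date is Aug 8.
Aug 8 is the doomsday itself: Saturday.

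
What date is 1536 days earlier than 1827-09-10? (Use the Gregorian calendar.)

−365 (one year) → Sep 10, 1826 (1171 left).
−365 (one year) → Sep 10, 1825 (806 left).
−365 (one year) → Sep 10, 1824 (441 left).
−366 (one year; includes Feb 29, 1824) → Sep 10, 1823 (75 left).
−10 → Aug 31, 1823 (end of Aug, 31 days; 65 left).
−31 → Jul 31, 1823 (end of Jul, 31 days; 34 left).
−31 → Jun 30, 1823 (end of Jun, 30 days; 3 left).
−3 → Jun 27, 1823.

June 27, 1823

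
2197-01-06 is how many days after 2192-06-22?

Jun 22, 2192 → Jun 22, 2193: 365 days.
Jun 22, 2193 → Jun 22, 2194: 365 days.
Jun 22, 2194 → Jun 22, 2195: 365 days.
Jun 22, 2195 → Jun 22, 2196: 366 days (Feb 29, 2196 is in that span).
Jun 22, 2196 → Jul 22, 2196: 30 days (June has 30).
Jul 22, 2196 → Aug 22, 2196: 31 days (July has 31).
Aug 22, 2196 → Sep 22, 2196: 31 days (August has 31).
Sep 22, 2196 → Oct 22, 2196: 30 days (September has 30).
Oct 22, 2196 → Nov 22, 2196: 31 days (October has 31).
Nov 22, 2196 → Dec 22, 2196: 30 days (November has 30).
Dec 22, 2196 → Jan 6, 2197: 15 days.
Total: 1659 days.

1659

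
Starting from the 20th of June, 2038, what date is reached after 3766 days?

October 11, 2048

+365 (one year) → Jun 20, 2039 (3401 left).
+366 (one year; includes Feb 29, 2040) → Jun 20, 2040 (3035 left).
+365 (one year) → Jun 20, 2041 (2670 left).
+365 (one year) → Jun 20, 2042 (2305 left).
+365 (one year) → Jun 20, 2043 (1940 left).
+366 (one year; includes Feb 29, 2044) → Jun 20, 2044 (1574 left).
+365 (one year) → Jun 20, 2045 (1209 left).
+365 (one year) → Jun 20, 2046 (844 left).
+365 (one year) → Jun 20, 2047 (479 left).
+366 (one year; includes Feb 29, 2048) → Jun 20, 2048 (113 left).
Jun has 30 days: +11 → Jul 1, 2048 (102 left).
Jul has 31 days: +31 → Aug 1, 2048 (71 left).
Aug has 31 days: +31 → Sep 1, 2048 (40 left).
Sep has 30 days: +30 → Oct 1, 2048 (10 left).
+10 → Oct 11, 2048.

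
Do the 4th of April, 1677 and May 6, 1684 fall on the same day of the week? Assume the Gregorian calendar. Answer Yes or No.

From Apr 4, 1677 to May 6, 1684 is 2589 days.
2589 mod 7 = 6, so they are different weekdays.
(Apr 4, 1677 is a Sunday; May 6, 1684 is a Saturday.)

No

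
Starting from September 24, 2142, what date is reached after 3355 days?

+365 (one year) → Sep 24, 2143 (2990 left).
+366 (one year; includes Feb 29, 2144) → Sep 24, 2144 (2624 left).
+365 (one year) → Sep 24, 2145 (2259 left).
+365 (one year) → Sep 24, 2146 (1894 left).
+365 (one year) → Sep 24, 2147 (1529 left).
+366 (one year; includes Feb 29, 2148) → Sep 24, 2148 (1163 left).
+365 (one year) → Sep 24, 2149 (798 left).
+365 (one year) → Sep 24, 2150 (433 left).
+365 (one year) → Sep 24, 2151 (68 left).
Sep has 30 days: +7 → Oct 1, 2151 (61 left).
Oct has 31 days: +31 → Nov 1, 2151 (30 left).
Nov has 30 days: +30 → Dec 1, 2151 (0 left).

December 1, 2151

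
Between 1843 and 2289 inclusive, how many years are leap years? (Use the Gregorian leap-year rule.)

Multiples of 4 in [1843,2289]: 112.
Of those, multiples of 100: 4 (not leap unless ÷400).
Multiples of 400: 1.
Leap years = 112 − 4 + 1 = 109.

109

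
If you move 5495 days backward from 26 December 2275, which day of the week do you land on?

First find the weekday of Dec 26, 2275. Doomsday rule: the anchor day for the 2200s is Friday. For year 75: 75÷12 = 6 r 3, and 3÷4 = 0, so 6+3+0 = 9.
Friday + 9 ≡ Sunday — that's 2275's doomsday.
In December the doomsday date is Dec 12.
Dec 26 is 14 days after Dec 12; 14 mod 7 = 0, so Sunday + 0 = Sunday.
5495 mod 7 = 0, so 5495 days before a Sunday is Sunday − 0 = Sunday.

Sunday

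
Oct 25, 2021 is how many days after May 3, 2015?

May 3, 2015 → May 3, 2016: 366 days (Feb 29, 2016 is in that span).
May 3, 2016 → May 3, 2017: 365 days.
May 3, 2017 → May 3, 2018: 365 days.
May 3, 2018 → May 3, 2019: 365 days.
May 3, 2019 → May 3, 2020: 366 days (Feb 29, 2020 is in that span).
May 3, 2020 → May 3, 2021: 365 days.
May 3, 2021 → Jun 3, 2021: 31 days (May has 31).
Jun 3, 2021 → Jul 3, 2021: 30 days (June has 30).
Jul 3, 2021 → Aug 3, 2021: 31 days (July has 31).
Aug 3, 2021 → Sep 3, 2021: 31 days (August has 31).
Sep 3, 2021 → Oct 3, 2021: 30 days (September has 30).
Oct 3, 2021 → Oct 25, 2021: 22 days.
Total: 2367 days.

2367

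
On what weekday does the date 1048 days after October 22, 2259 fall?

First find the weekday of Oct 22, 2259. Doomsday rule: the anchor day for the 2200s is Friday. For year 59: 59÷12 = 4 r 11, and 11÷4 = 2, so 4+11+2 = 17.
Friday + 17 ≡ Monday — that's 2259's doomsday.
In October the doomsday date is Oct 10.
Oct 22 is 12 days after Oct 10; 12 mod 7 = 5, so Monday + 5 = Saturday.
1048 mod 7 = 5, so 1048 days after a Saturday is Saturday + 5 = Thursday.

Thursday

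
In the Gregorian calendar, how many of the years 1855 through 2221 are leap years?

89

Multiples of 4 in [1855,2221]: 92.
Of those, multiples of 100: 4 (not leap unless ÷400).
Multiples of 400: 1.
Leap years = 92 − 4 + 1 = 89.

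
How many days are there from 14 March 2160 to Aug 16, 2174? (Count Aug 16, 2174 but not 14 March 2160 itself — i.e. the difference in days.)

5268

Mar 14, 2160 → Mar 14, 2161: 365 days.
Mar 14, 2161 → Mar 14, 2162: 365 days.
Mar 14, 2162 → Mar 14, 2163: 365 days.
Mar 14, 2163 → Mar 14, 2164: 366 days (Feb 29, 2164 is in that span).
Mar 14, 2164 → Mar 14, 2165: 365 days.
Mar 14, 2165 → Mar 14, 2166: 365 days.
Mar 14, 2166 → Mar 14, 2167: 365 days.
Mar 14, 2167 → Mar 14, 2168: 366 days (Feb 29, 2168 is in that span).
Mar 14, 2168 → Mar 14, 2169: 365 days.
Mar 14, 2169 → Mar 14, 2170: 365 days.
Mar 14, 2170 → Mar 14, 2171: 365 days.
Mar 14, 2171 → Mar 14, 2172: 366 days (Feb 29, 2172 is in that span).
Mar 14, 2172 → Mar 14, 2173: 365 days.
Mar 14, 2173 → Mar 14, 2174: 365 days.
Mar 14, 2174 → Apr 14, 2174: 31 days (March has 31).
Apr 14, 2174 → May 14, 2174: 30 days (April has 30).
May 14, 2174 → Jun 14, 2174: 31 days (May has 31).
Jun 14, 2174 → Jul 14, 2174: 30 days (June has 30).
Jul 14, 2174 → Aug 14, 2174: 31 days (July has 31).
Aug 14, 2174 → Aug 16, 2174: 2 days.
Total: 5268 days.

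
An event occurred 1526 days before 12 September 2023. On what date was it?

−365 (one year) → Sep 12, 2022 (1161 left).
−365 (one year) → Sep 12, 2021 (796 left).
−365 (one year) → Sep 12, 2020 (431 left).
−366 (one year; includes Feb 29, 2020) → Sep 12, 2019 (65 left).
−12 → Aug 31, 2019 (end of Aug, 31 days; 53 left).
−31 → Jul 31, 2019 (end of Jul, 31 days; 22 left).
−22 → Jul 9, 2019.

July 9, 2019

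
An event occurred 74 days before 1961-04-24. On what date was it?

February 9, 1961

−24 → Mar 31, 1961 (end of Mar, 31 days; 50 left).
−31 → Feb 28, 1961 (end of Feb, 28 days; 19 left).
−19 → Feb 9, 1961.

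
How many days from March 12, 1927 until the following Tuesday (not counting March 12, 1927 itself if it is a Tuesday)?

Mar 12, 1927 is a Saturday.
From Saturday to the next Tuesday is 3 days.

3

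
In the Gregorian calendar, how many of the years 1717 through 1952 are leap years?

Multiples of 4 in [1717,1952]: 59.
Of those, multiples of 100: 2 (not leap unless ÷400).
Multiples of 400: 0.
Leap years = 59 − 2 + 0 = 57.

57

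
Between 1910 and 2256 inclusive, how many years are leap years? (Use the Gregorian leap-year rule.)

85

Multiples of 4 in [1910,2256]: 87.
Of those, multiples of 100: 3 (not leap unless ÷400).
Multiples of 400: 1.
Leap years = 87 − 3 + 1 = 85.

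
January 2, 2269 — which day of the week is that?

Saturday

Doomsday rule: the anchor day for the 2200s is Friday. For year 69: 69÷12 = 5 r 9, and 9÷4 = 2, so 5+9+2 = 16.
Friday + 16 ≡ Sunday — that's 2269's doomsday.
In January the doomsday date is Jan 3 (2269 is not a leap year).
Jan 2 is 1 day before Jan 3; 1 mod 7 = 1, so Sunday − 1 = Saturday.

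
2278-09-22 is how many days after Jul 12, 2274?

1533

Jul 12, 2274 → Jul 12, 2275: 365 days.
Jul 12, 2275 → Jul 12, 2276: 366 days (Feb 29, 2276 is in that span).
Jul 12, 2276 → Jul 12, 2277: 365 days.
Jul 12, 2277 → Jul 12, 2278: 365 days.
Jul 12, 2278 → Aug 12, 2278: 31 days (July has 31).
Aug 12, 2278 → Sep 12, 2278: 31 days (August has 31).
Sep 12, 2278 → Sep 22, 2278: 10 days.
Total: 1533 days.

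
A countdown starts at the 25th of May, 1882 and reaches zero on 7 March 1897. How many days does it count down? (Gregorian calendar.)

May 25, 1882 → May 25, 1883: 365 days.
May 25, 1883 → May 25, 1884: 366 days (Feb 29, 1884 is in that span).
May 25, 1884 → May 25, 1885: 365 days.
May 25, 1885 → May 25, 1886: 365 days.
May 25, 1886 → May 25, 1887: 365 days.
May 25, 1887 → May 25, 1888: 366 days (Feb 29, 1888 is in that span).
May 25, 1888 → May 25, 1889: 365 days.
May 25, 1889 → May 25, 1890: 365 days.
May 25, 1890 → May 25, 1891: 365 days.
May 25, 1891 → May 25, 1892: 366 days (Feb 29, 1892 is in that span).
May 25, 1892 → May 25, 1893: 365 days.
May 25, 1893 → May 25, 1894: 365 days.
May 25, 1894 → May 25, 1895: 365 days.
May 25, 1895 → May 25, 1896: 366 days (Feb 29, 1896 is in that span).
May 25, 1896 → Jun 25, 1896: 31 days (May has 31).
Jun 25, 1896 → Jul 25, 1896: 30 days (June has 30).
Jul 25, 1896 → Aug 25, 1896: 31 days (July has 31).
Aug 25, 1896 → Sep 25, 1896: 31 days (August has 31).
Sep 25, 1896 → Oct 25, 1896: 30 days (September has 30).
Oct 25, 1896 → Nov 25, 1896: 31 days (October has 31).
Nov 25, 1896 → Dec 25, 1896: 30 days (November has 30).
Dec 25, 1896 → Jan 25, 1897: 31 days (December has 31).
Jan 25, 1897 → Feb 25, 1897: 31 days (January has 31).
Feb 25, 1897 → Mar 7, 1897: 10 days.
Total: 5400 days.

5400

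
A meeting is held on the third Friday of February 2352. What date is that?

February 15, 2352

February 1, 2352 is a Friday.
The first Friday is therefore February 1 (same day).
The third Friday is 1 + 2×7 = February 15.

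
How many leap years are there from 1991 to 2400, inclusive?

Multiples of 4 in [1991,2400]: 103.
Of those, multiples of 100: 5 (not leap unless ÷400).
Multiples of 400: 2.
Leap years = 103 − 5 + 2 = 100.

100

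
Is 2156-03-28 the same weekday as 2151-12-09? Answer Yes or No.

No

From Dec 9, 2151 to Mar 28, 2156 is 1571 days.
1571 mod 7 = 3, so they are different weekdays.
(Dec 9, 2151 is a Thursday; Mar 28, 2156 is a Sunday.)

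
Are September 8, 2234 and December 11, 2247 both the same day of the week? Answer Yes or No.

No

From Sep 8, 2234 to Dec 11, 2247 is 4842 days.
4842 mod 7 = 5, so they are different weekdays.
(Sep 8, 2234 is a Monday; Dec 11, 2247 is a Saturday.)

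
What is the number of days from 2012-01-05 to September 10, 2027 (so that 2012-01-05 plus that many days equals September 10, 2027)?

Jan 5, 2012 → Jan 5, 2013: 366 days (Feb 29, 2012 is in that span).
Jan 5, 2013 → Jan 5, 2014: 365 days.
Jan 5, 2014 → Jan 5, 2015: 365 days.
Jan 5, 2015 → Jan 5, 2016: 365 days.
Jan 5, 2016 → Jan 5, 2017: 366 days (Feb 29, 2016 is in that span).
Jan 5, 2017 → Jan 5, 2018: 365 days.
Jan 5, 2018 → Jan 5, 2019: 365 days.
Jan 5, 2019 → Jan 5, 2020: 365 days.
Jan 5, 2020 → Jan 5, 2021: 366 days (Feb 29, 2020 is in that span).
Jan 5, 2021 → Jan 5, 2022: 365 days.
Jan 5, 2022 → Jan 5, 2023: 365 days.
Jan 5, 2023 → Jan 5, 2024: 365 days.
Jan 5, 2024 → Jan 5, 2025: 366 days (Feb 29, 2024 is in that span).
Jan 5, 2025 → Jan 5, 2026: 365 days.
Jan 5, 2026 → Jan 5, 2027: 365 days.
Jan 5, 2027 → Feb 5, 2027: 31 days (January has 31).
Feb 5, 2027 → Mar 5, 2027: 28 days (February has 28).
Mar 5, 2027 → Apr 5, 2027: 31 days (March has 31).
Apr 5, 2027 → May 5, 2027: 30 days (April has 30).
May 5, 2027 → Jun 5, 2027: 31 days (May has 31).
Jun 5, 2027 → Jul 5, 2027: 30 days (June has 30).
Jul 5, 2027 → Aug 5, 2027: 31 days (July has 31).
Aug 5, 2027 → Sep 5, 2027: 31 days (August has 31).
Sep 5, 2027 → Sep 10, 2027: 5 days.
Total: 5727 days.

5727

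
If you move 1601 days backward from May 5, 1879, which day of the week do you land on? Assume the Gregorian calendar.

First find the weekday of May 5, 1879. Doomsday rule: the anchor day for the 1800s is Friday. For year 79: 79÷12 = 6 r 7, and 7÷4 = 1, so 6+7+1 = 14.
Friday + 14 ≡ Friday — that's 1879's doomsday.
In May the doomsday date is May 9.
May 5 is 4 days before May 9; 4 mod 7 = 4, so Friday − 4 = Monday.
1601 mod 7 = 5, so 1601 days before a Monday is Monday − 5 = Wednesday.

Wednesday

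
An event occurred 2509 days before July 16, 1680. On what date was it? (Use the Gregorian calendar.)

−366 (one year; includes Feb 29, 1680) → Jul 16, 1679 (2143 left).
−365 (one year) → Jul 16, 1678 (1778 left).
−365 (one year) → Jul 16, 1677 (1413 left).
−365 (one year) → Jul 16, 1676 (1048 left).
−366 (one year; includes Feb 29, 1676) → Jul 16, 1675 (682 left).
−365 (one year) → Jul 16, 1674 (317 left).
−16 → Jun 30, 1674 (end of Jun, 30 days; 301 left).
−30 → May 31, 1674 (end of May, 31 days; 271 left).
−31 → Apr 30, 1674 (end of Apr, 30 days; 240 left).
−30 → Mar 31, 1674 (end of Mar, 31 days; 210 left).
−31 → Feb 28, 1674 (end of Feb, 28 days; 179 left).
−28 → Jan 31, 1674 (end of Jan, 31 days; 151 left).
−31 → Dec 31, 1673 (end of Dec, 31 days; 120 left).
−31 → Nov 30, 1673 (end of Nov, 30 days; 89 left).
−30 → Oct 31, 1673 (end of Oct, 31 days; 59 left).
−31 → Sep 30, 1673 (end of Sep, 30 days; 28 left).
−28 → Sep 2, 1673.

September 2, 1673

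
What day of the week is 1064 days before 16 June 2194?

Monday

Jun 16, 2194 is a Monday.
1064 mod 7 = 0, so 1064 days before a Monday is Monday − 0 = Monday.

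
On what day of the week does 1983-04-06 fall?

Wednesday

Doomsday rule: the anchor day for the 1900s is Wednesday. For year 83: 83÷12 = 6 r 11, and 11÷4 = 2, so 6+11+2 = 19.
Wednesday + 19 ≡ Monday — that's 1983's doomsday.
In April the doomsday date is Apr 4.
Apr 6 is 2 days after Apr 4; 2 mod 7 = 2, so Monday + 2 = Wednesday.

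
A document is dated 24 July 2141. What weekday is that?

Monday

Doomsday rule: the anchor day for the 2100s is Sunday. For year 41: 41÷12 = 3 r 5, and 5÷4 = 1, so 3+5+1 = 9.
Sunday + 9 ≡ Tuesday — that's 2141's doomsday.
In July the doomsday date is Jul 11.
Jul 24 is 13 days after Jul 11; 13 mod 7 = 6, so Tuesday + 6 = Monday.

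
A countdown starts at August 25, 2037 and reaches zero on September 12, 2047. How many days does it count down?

3670

Aug 25, 2037 → Aug 25, 2038: 365 days.
Aug 25, 2038 → Aug 25, 2039: 365 days.
Aug 25, 2039 → Aug 25, 2040: 366 days (Feb 29, 2040 is in that span).
Aug 25, 2040 → Aug 25, 2041: 365 days.
Aug 25, 2041 → Aug 25, 2042: 365 days.
Aug 25, 2042 → Aug 25, 2043: 365 days.
Aug 25, 2043 → Aug 25, 2044: 366 days (Feb 29, 2044 is in that span).
Aug 25, 2044 → Aug 25, 2045: 365 days.
Aug 25, 2045 → Aug 25, 2046: 365 days.
Aug 25, 2046 → Sep 25, 2046: 31 days (August has 31).
Sep 25, 2046 → Oct 25, 2046: 30 days (September has 30).
Oct 25, 2046 → Nov 25, 2046: 31 days (October has 31).
Nov 25, 2046 → Dec 25, 2046: 30 days (November has 30).
Dec 25, 2046 → Jan 25, 2047: 31 days (December has 31).
Jan 25, 2047 → Feb 25, 2047: 31 days (January has 31).
Feb 25, 2047 → Mar 25, 2047: 28 days (February has 28).
Mar 25, 2047 → Apr 25, 2047: 31 days (March has 31).
Apr 25, 2047 → May 25, 2047: 30 days (April has 30).
May 25, 2047 → Jun 25, 2047: 31 days (May has 31).
Jun 25, 2047 → Jul 25, 2047: 30 days (June has 30).
Jul 25, 2047 → Aug 25, 2047: 31 days (July has 31).
Aug 25, 2047 → Sep 12, 2047: 18 days.
Total: 3670 days.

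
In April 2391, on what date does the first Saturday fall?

April 6, 2391

April 1, 2391 is a Monday.
The first Saturday is therefore April 6 (5 days later).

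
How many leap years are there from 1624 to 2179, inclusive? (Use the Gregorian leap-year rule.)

Multiples of 4 in [1624,2179]: 139.
Of those, multiples of 100: 5 (not leap unless ÷400).
Multiples of 400: 1.
Leap years = 139 − 5 + 1 = 135.

135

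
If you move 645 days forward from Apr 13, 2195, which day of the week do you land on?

First find the weekday of Apr 13, 2195. Doomsday rule: the anchor day for the 2100s is Sunday. For year 95: 95÷12 = 7 r 11, and 11÷4 = 2, so 7+11+2 = 20.
Sunday + 20 ≡ Saturday — that's 2195's doomsday.
In April the doomsday date is Apr 4.
Apr 13 is 9 days after Apr 4; 9 mod 7 = 2, so Saturday + 2 = Monday.
645 mod 7 = 1, so 645 days after a Monday is Monday + 1 = Tuesday.

Tuesday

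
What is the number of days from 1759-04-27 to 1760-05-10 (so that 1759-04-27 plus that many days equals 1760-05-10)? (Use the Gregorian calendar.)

379

Apr 27, 1759 → May 27, 1759: 30 days (April has 30).
May 27, 1759 → Jun 27, 1759: 31 days (May has 31).
Jun 27, 1759 → Jul 27, 1759: 30 days (June has 30).
Jul 27, 1759 → Aug 27, 1759: 31 days (July has 31).
Aug 27, 1759 → Sep 27, 1759: 31 days (August has 31).
Sep 27, 1759 → Oct 27, 1759: 30 days (September has 30).
Oct 27, 1759 → Nov 27, 1759: 31 days (October has 31).
Nov 27, 1759 → Dec 27, 1759: 30 days (November has 30).
Dec 27, 1759 → Jan 27, 1760: 31 days (December has 31).
Jan 27, 1760 → Feb 27, 1760: 31 days (January has 31).
Feb 27, 1760 → Mar 27, 1760: 29 days (February has 29).
Mar 27, 1760 → Apr 27, 1760: 31 days (March has 31).
Apr 27, 1760 → May 10, 1760: 13 days.
Total: 379 days.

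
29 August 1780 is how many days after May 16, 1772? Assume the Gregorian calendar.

May 16, 1772 → May 16, 1773: 365 days.
May 16, 1773 → May 16, 1774: 365 days.
May 16, 1774 → May 16, 1775: 365 days.
May 16, 1775 → May 16, 1776: 366 days (Feb 29, 1776 is in that span).
May 16, 1776 → May 16, 1777: 365 days.
May 16, 1777 → May 16, 1778: 365 days.
May 16, 1778 → May 16, 1779: 365 days.
May 16, 1779 → May 16, 1780: 366 days (Feb 29, 1780 is in that span).
May 16, 1780 → Jun 16, 1780: 31 days (May has 31).
Jun 16, 1780 → Jul 16, 1780: 30 days (June has 30).
Jul 16, 1780 → Aug 16, 1780: 31 days (July has 31).
Aug 16, 1780 → Aug 29, 1780: 13 days.
Total: 3027 days.

3027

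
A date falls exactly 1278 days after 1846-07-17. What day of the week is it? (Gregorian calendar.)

Tuesday

First find the weekday of Jul 17, 1846. Doomsday rule: the anchor day for the 1800s is Friday. For year 46: 46÷12 = 3 r 10, and 10÷4 = 2, so 3+10+2 = 15.
Friday + 15 ≡ Saturday — that's 1846's doomsday.
In July the doomsday date is Jul 11.
Jul 17 is 6 days after Jul 11; 6 mod 7 = 6, so Saturday + 6 = Friday.
1278 mod 7 = 4, so 1278 days after a Friday is Friday + 4 = Tuesday.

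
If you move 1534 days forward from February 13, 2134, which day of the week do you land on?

Sunday

First find the weekday of Feb 13, 2134. Doomsday rule: the anchor day for the 2100s is Sunday. For year 34: 34÷12 = 2 r 10, and 10÷4 = 2, so 2+10+2 = 14.
Sunday + 14 ≡ Sunday — that's 2134's doomsday.
In February the doomsday date is Feb 28 (2134 is not a leap year).
Feb 13 is 15 days before Feb 28; 15 mod 7 = 1, so Sunday − 1 = Saturday.
1534 mod 7 = 1, so 1534 days after a Saturday is Saturday + 1 = Sunday.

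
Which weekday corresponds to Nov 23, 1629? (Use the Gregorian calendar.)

Friday

Doomsday rule: the anchor day for the 1600s is Tuesday. For year 29: 29÷12 = 2 r 5, and 5÷4 = 1, so 2+5+1 = 8.
Tuesday + 8 ≡ Wednesday — that's 1629's doomsday.
In November the doomsday date is Nov 7.
Nov 23 is 16 days after Nov 7; 16 mod 7 = 2, so Wednesday + 2 = Friday.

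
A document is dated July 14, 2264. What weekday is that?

Doomsday rule: the anchor day for the 2200s is Friday. For year 64: 64÷12 = 5 r 4, and 4÷4 = 1, so 5+4+1 = 10.
Friday + 10 ≡ Monday — that's 2264's doomsday.
In July the doomsday date is Jul 11.
Jul 14 is 3 days after Jul 11; 3 mod 7 = 3, so Monday + 3 = Thursday.

Thursday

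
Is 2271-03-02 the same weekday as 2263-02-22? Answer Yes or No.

From Feb 22, 2263 to Mar 2, 2271 is 2930 days.
2930 mod 7 = 4, so they are different weekdays.
(Feb 22, 2263 is a Sunday; Mar 2, 2271 is a Thursday.)

No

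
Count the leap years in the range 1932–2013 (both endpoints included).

Multiples of 4 in [1932,2013]: 21.
Of those, multiples of 100: 1 (not leap unless ÷400).
Multiples of 400: 1.
Leap years = 21 − 1 + 1 = 21.

21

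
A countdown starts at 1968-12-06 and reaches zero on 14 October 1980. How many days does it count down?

4330

Dec 6, 1968 → Dec 6, 1969: 365 days.
Dec 6, 1969 → Dec 6, 1970: 365 days.
Dec 6, 1970 → Dec 6, 1971: 365 days.
Dec 6, 1971 → Dec 6, 1972: 366 days (Feb 29, 1972 is in that span).
Dec 6, 1972 → Dec 6, 1973: 365 days.
Dec 6, 1973 → Dec 6, 1974: 365 days.
Dec 6, 1974 → Dec 6, 1975: 365 days.
Dec 6, 1975 → Dec 6, 1976: 366 days (Feb 29, 1976 is in that span).
Dec 6, 1976 → Dec 6, 1977: 365 days.
Dec 6, 1977 → Dec 6, 1978: 365 days.
Dec 6, 1978 → Dec 6, 1979: 365 days.
Dec 6, 1979 → Jan 6, 1980: 31 days (December has 31).
Jan 6, 1980 → Feb 6, 1980: 31 days (January has 31).
Feb 6, 1980 → Mar 6, 1980: 29 days (February has 29).
Mar 6, 1980 → Apr 6, 1980: 31 days (March has 31).
Apr 6, 1980 → May 6, 1980: 30 days (April has 30).
May 6, 1980 → Jun 6, 1980: 31 days (May has 31).
Jun 6, 1980 → Jul 6, 1980: 30 days (June has 30).
Jul 6, 1980 → Aug 6, 1980: 31 days (July has 31).
Aug 6, 1980 → Sep 6, 1980: 31 days (August has 31).
Sep 6, 1980 → Oct 6, 1980: 30 days (September has 30).
Oct 6, 1980 → Oct 14, 1980: 8 days.
Total: 4330 days.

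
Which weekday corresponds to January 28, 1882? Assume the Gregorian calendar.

Saturday

Doomsday rule: the anchor day for the 1800s is Friday. For year 82: 82÷12 = 6 r 10, and 10÷4 = 2, so 6+10+2 = 18.
Friday + 18 ≡ Tuesday — that's 1882's doomsday.
In January the doomsday date is Jan 3 (1882 is not a leap year).
Jan 28 is 25 days after Jan 3; 25 mod 7 = 4, so Tuesday + 4 = Saturday.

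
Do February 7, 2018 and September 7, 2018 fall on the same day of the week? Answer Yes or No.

No

From Feb 7, 2018 to Sep 7, 2018 is 212 days.
212 mod 7 = 2, so they are different weekdays.
(Feb 7, 2018 is a Wednesday; Sep 7, 2018 is a Friday.)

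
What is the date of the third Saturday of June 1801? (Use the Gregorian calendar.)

June 1, 1801 is a Monday.
The first Saturday is therefore June 6 (5 days later).
The third Saturday is 6 + 2×7 = June 20.

June 20, 1801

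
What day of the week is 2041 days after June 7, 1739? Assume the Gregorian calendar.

Thursday

Jun 7, 1739 is a Sunday.
2041 mod 7 = 4, so 2041 days after a Sunday is Sunday + 4 = Thursday.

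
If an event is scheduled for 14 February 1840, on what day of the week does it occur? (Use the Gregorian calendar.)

Friday

Doomsday rule: the anchor day for the 1800s is Friday. For year 40: 40÷12 = 3 r 4, and 4÷4 = 1, so 3+4+1 = 8.
Friday + 8 ≡ Saturday — that's 1840's doomsday.
In February the doomsday date is Feb 29 (1840 is a leap year (divisible by 4)).
Feb 14 is 15 days before Feb 29; 15 mod 7 = 1, so Saturday − 1 = Friday.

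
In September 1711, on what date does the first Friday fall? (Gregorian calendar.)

September 1, 1711 is a Tuesday.
The first Friday is therefore September 4 (3 days later).

September 4, 1711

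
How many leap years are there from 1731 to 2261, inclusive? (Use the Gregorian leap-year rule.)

Multiples of 4 in [1731,2261]: 133.
Of those, multiples of 100: 5 (not leap unless ÷400).
Multiples of 400: 1.
Leap years = 133 − 5 + 1 = 129.

129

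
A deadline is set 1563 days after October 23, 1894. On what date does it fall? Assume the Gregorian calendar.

+365 (one year) → Oct 23, 1895 (1198 left).
+366 (one year; includes Feb 29, 1896) → Oct 23, 1896 (832 left).
+365 (one year) → Oct 23, 1897 (467 left).
+365 (one year) → Oct 23, 1898 (102 left).
Oct has 31 days: +9 → Nov 1, 1898 (93 left).
Nov has 30 days: +30 → Dec 1, 1898 (63 left).
Dec has 31 days: +31 → Jan 1, 1899 (32 left).
Jan has 31 days: +31 → Feb 1, 1899 (1 left).
+1 → Feb 2, 1899.

February 2, 1899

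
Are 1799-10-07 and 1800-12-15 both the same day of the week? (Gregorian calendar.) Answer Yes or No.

From Oct 7, 1799 to Dec 15, 1800 is 434 days.
434 mod 7 = 0, so they are the same weekday.
(Oct 7, 1799 is a Monday; Dec 15, 1800 is a Monday.)

Yes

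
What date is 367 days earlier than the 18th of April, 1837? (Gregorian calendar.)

April 16, 1836

−18 → Mar 31, 1837 (end of Mar, 31 days; 349 left).
−31 → Feb 28, 1837 (end of Feb, 28 days; 318 left).
−28 → Jan 31, 1837 (end of Jan, 31 days; 290 left).
−31 → Dec 31, 1836 (end of Dec, 31 days; 259 left).
−31 → Nov 30, 1836 (end of Nov, 30 days; 228 left).
−30 → Oct 31, 1836 (end of Oct, 31 days; 198 left).
−31 → Sep 30, 1836 (end of Sep, 30 days; 167 left).
−30 → Aug 31, 1836 (end of Aug, 31 days; 137 left).
−31 → Jul 31, 1836 (end of Jul, 31 days; 106 left).
−31 → Jun 30, 1836 (end of Jun, 30 days; 75 left).
−30 → May 31, 1836 (end of May, 31 days; 45 left).
−31 → Apr 30, 1836 (end of Apr, 30 days; 14 left).
−14 → Apr 16, 1836.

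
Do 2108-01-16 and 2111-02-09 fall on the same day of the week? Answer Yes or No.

From Jan 16, 2108 to Feb 9, 2111 is 1120 days.
1120 mod 7 = 0, so they are the same weekday.
(Jan 16, 2108 is a Monday; Feb 9, 2111 is a Monday.)

Yes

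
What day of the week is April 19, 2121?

Doomsday rule: the anchor day for the 2100s is Sunday. For year 21: 21÷12 = 1 r 9, and 9÷4 = 2, so 1+9+2 = 12.
Sunday + 12 ≡ Friday — that's 2121's doomsday.
In April the doomsday date is Apr 4.
Apr 19 is 15 days after Apr 4; 15 mod 7 = 1, so Friday + 1 = Saturday.

Saturday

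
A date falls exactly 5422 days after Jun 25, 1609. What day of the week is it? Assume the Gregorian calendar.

First find the weekday of Jun 25, 1609. Doomsday rule: the anchor day for the 1600s is Tuesday. For year 09: 9÷12 = 0 r 9, and 9÷4 = 2, so 0+9+2 = 11.
Tuesday + 11 ≡ Saturday — that's 1609's doomsday.
In June the doomsday date is Jun 6.
Jun 25 is 19 days after Jun 6; 19 mod 7 = 5, so Saturday + 5 = Thursday.
5422 mod 7 = 4, so 5422 days after a Thursday is Thursday + 4 = Monday.

Monday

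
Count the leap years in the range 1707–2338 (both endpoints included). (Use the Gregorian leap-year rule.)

Multiples of 4 in [1707,2338]: 158.
Of those, multiples of 100: 6 (not leap unless ÷400).
Multiples of 400: 1.
Leap years = 158 − 6 + 1 = 153.

153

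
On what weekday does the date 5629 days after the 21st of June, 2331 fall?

Monday

Jun 21, 2331 is a Sunday.
5629 mod 7 = 1, so 5629 days after a Sunday is Sunday + 1 = Monday.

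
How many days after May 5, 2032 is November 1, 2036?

1641

May 5, 2032 → May 5, 2033: 365 days.
May 5, 2033 → May 5, 2034: 365 days.
May 5, 2034 → May 5, 2035: 365 days.
May 5, 2035 → May 5, 2036: 366 days (Feb 29, 2036 is in that span).
May 5, 2036 → Jun 5, 2036: 31 days (May has 31).
Jun 5, 2036 → Jul 5, 2036: 30 days (June has 30).
Jul 5, 2036 → Aug 5, 2036: 31 days (July has 31).
Aug 5, 2036 → Sep 5, 2036: 31 days (August has 31).
Sep 5, 2036 → Oct 5, 2036: 30 days (September has 30).
Oct 5, 2036 → Nov 1, 2036: 27 days.
Total: 1641 days.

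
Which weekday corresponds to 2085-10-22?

January 1, 2085 is a Monday.
Jan 1, 2085 → Feb 1, 2085: 31 days (January has 31).
Feb 1, 2085 → Mar 1, 2085: 28 days (February has 28).
Mar 1, 2085 → Apr 1, 2085: 31 days (March has 31).
Apr 1, 2085 → May 1, 2085: 30 days (April has 30).
May 1, 2085 → Jun 1, 2085: 31 days (May has 31).
Jun 1, 2085 → Jul 1, 2085: 30 days (June has 30).
Jul 1, 2085 → Aug 1, 2085: 31 days (July has 31).
Aug 1, 2085 → Sep 1, 2085: 31 days (August has 31).
Sep 1, 2085 → Oct 1, 2085: 30 days (September has 30).
Oct 1, 2085 → Oct 22, 2085: 21 days.
Total: 294 days.
294 mod 7 = 0, so Monday + 0 = Monday.

Monday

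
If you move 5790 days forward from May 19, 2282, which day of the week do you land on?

May 19, 2282 is a Friday.
5790 mod 7 = 1, so 5790 days after a Friday is Friday + 1 = Saturday.

Saturday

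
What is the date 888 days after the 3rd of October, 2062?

March 9, 2065

+365 (one year) → Oct 3, 2063 (523 left).
+366 (one year; includes Feb 29, 2064) → Oct 3, 2064 (157 left).
Oct has 31 days: +29 → Nov 1, 2064 (128 left).
Nov has 30 days: +30 → Dec 1, 2064 (98 left).
Dec has 31 days: +31 → Jan 1, 2065 (67 left).
Jan has 31 days: +31 → Feb 1, 2065 (36 left).
Feb has 28 days: +28 → Mar 1, 2065 (8 left).
+8 → Mar 9, 2065.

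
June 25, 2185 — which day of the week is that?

Saturday

Doomsday rule: the anchor day for the 2100s is Sunday. For year 85: 85÷12 = 7 r 1, and 1÷4 = 0, so 7+1+0 = 8.
Sunday + 8 ≡ Monday — that's 2185's doomsday.
In June the doomsday date is Jun 6.
Jun 25 is 19 days after Jun 6; 19 mod 7 = 5, so Monday + 5 = Saturday.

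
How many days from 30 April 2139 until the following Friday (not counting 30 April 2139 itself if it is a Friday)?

1

Apr 30, 2139 is a Thursday.
From Thursday to the next Friday is 1 day.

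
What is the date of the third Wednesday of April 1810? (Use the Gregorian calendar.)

April 1, 1810 is a Sunday.
The first Wednesday is therefore April 4 (3 days later).
The third Wednesday is 4 + 2×7 = April 18.

April 18, 1810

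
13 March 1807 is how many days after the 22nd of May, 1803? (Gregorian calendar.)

1391

May 22, 1803 → May 22, 1804: 366 days (Feb 29, 1804 is in that span).
May 22, 1804 → May 22, 1805: 365 days.
May 22, 1805 → May 22, 1806: 365 days.
May 22, 1806 → Jun 22, 1806: 31 days (May has 31).
Jun 22, 1806 → Jul 22, 1806: 30 days (June has 30).
Jul 22, 1806 → Aug 22, 1806: 31 days (July has 31).
Aug 22, 1806 → Sep 22, 1806: 31 days (August has 31).
Sep 22, 1806 → Oct 22, 1806: 30 days (September has 30).
Oct 22, 1806 → Nov 22, 1806: 31 days (October has 31).
Nov 22, 1806 → Dec 22, 1806: 30 days (November has 30).
Dec 22, 1806 → Jan 22, 1807: 31 days (December has 31).
Jan 22, 1807 → Feb 22, 1807: 31 days (January has 31).
Feb 22, 1807 → Mar 13, 1807: 19 days.
Total: 1391 days.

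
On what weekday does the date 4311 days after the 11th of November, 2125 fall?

First find the weekday of Nov 11, 2125. Doomsday rule: the anchor day for the 2100s is Sunday. For year 25: 25÷12 = 2 r 1, and 1÷4 = 0, so 2+1+0 = 3.
Sunday + 3 ≡ Wednesday — that's 2125's doomsday.
In November the doomsday date is Nov 7.
Nov 11 is 4 days after Nov 7; 4 mod 7 = 4, so Wednesday + 4 = Sunday.
4311 mod 7 = 6, so 4311 days after a Sunday is Sunday + 6 = Saturday.

Saturday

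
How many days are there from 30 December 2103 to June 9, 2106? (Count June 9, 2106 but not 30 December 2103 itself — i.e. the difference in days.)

892

Dec 30, 2103 → Dec 30, 2104: 366 days (Feb 29, 2104 is in that span).
Dec 30, 2104 → Dec 30, 2105: 365 days.
Dec 30, 2105 → Jan 30, 2106: 31 days (December has 31).
Jan 30, 2106 → Feb 28, 2106: 29 days (January has 31).
Feb 28, 2106 → Mar 28, 2106: 28 days (February has 28).
Mar 28, 2106 → Apr 28, 2106: 31 days (March has 31).
Apr 28, 2106 → May 28, 2106: 30 days (April has 30).
May 28, 2106 → Jun 9, 2106: 12 days.
Total: 892 days.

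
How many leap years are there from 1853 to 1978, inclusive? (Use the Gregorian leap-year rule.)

Multiples of 4 in [1853,1978]: 31.
Of those, multiples of 100: 1 (not leap unless ÷400).
Multiples of 400: 0.
Leap years = 31 − 1 + 0 = 30.

30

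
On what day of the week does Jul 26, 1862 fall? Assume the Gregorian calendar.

Doomsday rule: the anchor day for the 1800s is Friday. For year 62: 62÷12 = 5 r 2, and 2÷4 = 0, so 5+2+0 = 7.
Friday + 7 ≡ Friday — that's 1862's doomsday.
In July the doomsday date is Jul 11.
Jul 26 is 15 days after Jul 11; 15 mod 7 = 1, so Friday + 1 = Saturday.

Saturday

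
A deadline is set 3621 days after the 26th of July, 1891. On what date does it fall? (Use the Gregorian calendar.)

June 25, 1901

+366 (one year; includes Feb 29, 1892) → Jul 26, 1892 (3255 left).
+365 (one year) → Jul 26, 1893 (2890 left).
+365 (one year) → Jul 26, 1894 (2525 left).
+365 (one year) → Jul 26, 1895 (2160 left).
+366 (one year; includes Feb 29, 1896) → Jul 26, 1896 (1794 left).
+365 (one year) → Jul 26, 1897 (1429 left).
+365 (one year) → Jul 26, 1898 (1064 left).
+365 (one year) → Jul 26, 1899 (699 left).
+365 (one year) → Jul 26, 1900 (334 left).
Jul has 31 days: +6 → Aug 1, 1900 (328 left).
Aug has 31 days: +31 → Sep 1, 1900 (297 left).
Sep has 30 days: +30 → Oct 1, 1900 (267 left).
Oct has 31 days: +31 → Nov 1, 1900 (236 left).
Nov has 30 days: +30 → Dec 1, 1900 (206 left).
Dec has 31 days: +31 → Jan 1, 1901 (175 left).
Jan has 31 days: +31 → Feb 1, 1901 (144 left).
Feb has 28 days: +28 → Mar 1, 1901 (116 left).
Mar has 31 days: +31 → Apr 1, 1901 (85 left).
Apr has 30 days: +30 → May 1, 1901 (55 left).
May has 31 days: +31 → Jun 1, 1901 (24 left).
+24 → Jun 25, 1901.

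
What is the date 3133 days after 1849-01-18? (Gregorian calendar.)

+365 (one year) → Jan 18, 1850 (2768 left).
+365 (one year) → Jan 18, 1851 (2403 left).
+365 (one year) → Jan 18, 1852 (2038 left).
+366 (one year; includes Feb 29, 1852) → Jan 18, 1853 (1672 left).
+365 (one year) → Jan 18, 1854 (1307 left).
+365 (one year) → Jan 18, 1855 (942 left).
+365 (one year) → Jan 18, 1856 (577 left).
+366 (one year; includes Feb 29, 1856) → Jan 18, 1857 (211 left).
Jan has 31 days: +14 → Feb 1, 1857 (197 left).
Feb has 28 days: +28 → Mar 1, 1857 (169 left).
Mar has 31 days: +31 → Apr 1, 1857 (138 left).
Apr has 30 days: +30 → May 1, 1857 (108 left).
May has 31 days: +31 → Jun 1, 1857 (77 left).
Jun has 30 days: +30 → Jul 1, 1857 (47 left).
Jul has 31 days: +31 → Aug 1, 1857 (16 left).
+16 → Aug 17, 1857.

August 17, 1857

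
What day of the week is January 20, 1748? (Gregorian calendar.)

Doomsday rule: the anchor day for the 1700s is Sunday. For year 48: 48÷12 = 4 r 0, and 0÷4 = 0, so 4+0+0 = 4.
Sunday + 4 ≡ Thursday — that's 1748's doomsday.
In January the doomsday date is Jan 4 (1748 is a leap year (divisible by 4)).
Jan 20 is 16 days after Jan 4; 16 mod 7 = 2, so Thursday + 2 = Saturday.

Saturday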